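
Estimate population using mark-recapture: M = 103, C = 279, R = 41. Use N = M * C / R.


N = M * C / R = 103 * 279 / 41 = 28737 / 41 = 700.90 ≈ 701

701 individuals


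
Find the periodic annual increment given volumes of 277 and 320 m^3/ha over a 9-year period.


PAI = (V2 - V1) / period = (320 - 277) / 9 = 43 / 9 = 4.7778 ≈ 4.78 m^3/ha/yr

4.78 m^3/ha/yr


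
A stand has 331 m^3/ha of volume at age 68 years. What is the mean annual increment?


MAI = 331 / 68 = 4.8676 ≈ 4.87 m^3/ha/yr

4.87 m^3/ha/yr


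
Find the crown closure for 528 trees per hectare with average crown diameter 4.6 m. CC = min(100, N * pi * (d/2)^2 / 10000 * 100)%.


(d/2)^2 = (4.6/2)^2 = 2.3^2 = 5.29
Crown area = 3.141593 * 5.29 = 16.6190 m^2
N * area / 10000 * 100 = 528 * 16.6190 / 10000 * 100 = 87.7483
CC = min(100, 87.7483) = 87.7483 ≈ 87.7%

87.7%


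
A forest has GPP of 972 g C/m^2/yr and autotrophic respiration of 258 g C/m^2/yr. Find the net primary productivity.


NPP = GPP - Ra = 972 - 258 = 714 g C/m^2/yr

714 g C/m^2/yr


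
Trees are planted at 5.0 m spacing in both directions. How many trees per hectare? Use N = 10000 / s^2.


N = 10000 / 5.0^2 = 10000 / 25 = 400.000 ≈ 400 trees/ha

400 trees/ha


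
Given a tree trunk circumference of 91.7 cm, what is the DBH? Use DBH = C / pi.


DBH = C / pi = 91.7 / 3.141593 = 29.1890 ≈ 29.19 cm

29.19 cm


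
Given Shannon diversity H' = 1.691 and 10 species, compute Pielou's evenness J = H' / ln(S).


ln(10) = 2.30259
J = H' / ln(S) = 1.691 / 2.30259 = 0.734390 ≈ 0.7344

0.7344


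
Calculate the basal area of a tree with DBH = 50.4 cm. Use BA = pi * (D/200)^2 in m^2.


D/200 = 50.4/200 = 0.252 m
(D/200)^2 = 0.252^2 = 0.063504
BA = 3.141593 * 0.063504 = 0.199504 ≈ 0.1995 m^2

0.1995 m^2


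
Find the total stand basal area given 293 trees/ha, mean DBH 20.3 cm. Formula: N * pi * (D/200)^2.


(D/200)^2 = (20.3/200)^2 = 0.1015^2 = 0.01030225
Individual BA = 3.141593 * 0.01030225 = 0.0323655 m^2
Stand BA = 293 * 0.0323655 = 9.48309 ≈ 9.48 m^2/ha

9.48 m^2/ha


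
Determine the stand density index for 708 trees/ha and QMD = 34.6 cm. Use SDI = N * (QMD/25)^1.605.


QMD/25 = 34.6/25 = 1.384
(1.384)^1.605 = exp(1.605 * ln(1.384)) = exp(1.605 * 0.324978) = exp(0.521590) = 1.68470
SDI = 708 * 1.68470 = 1192.77 ≈ 1193

1193


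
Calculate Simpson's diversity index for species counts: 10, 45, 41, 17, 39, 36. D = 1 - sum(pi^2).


Total N = 10 + 45 + 41 + 17 + 39 + 36 = 188
Per-species terms:
  p = 10/188 = 0.053191; p^2 = 0.053191^2 = 0.002829
  p = 45/188 = 0.239362; p^2 = 0.239362^2 = 0.057294
  p = 41/188 = 0.218085; p^2 = 0.218085^2 = 0.047561
  p = 17/188 = 0.090426; p^2 = 0.090426^2 = 0.008177
  p = 39/188 = 0.207447; p^2 = 0.207447^2 = 0.043034
  p = 36/188 = 0.191489; p^2 = 0.191489^2 = 0.036668
sum(p^2) = 0.002829 + 0.057294 + 0.047561 + 0.008177 + 0.043034 + 0.036668 = 0.195563
D = 1 - 0.195563 = 0.804437 ≈ 0.8044

0.8044


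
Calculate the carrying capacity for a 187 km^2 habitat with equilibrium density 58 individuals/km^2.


K = 58 * 187 = 10846 individuals

10846 individuals


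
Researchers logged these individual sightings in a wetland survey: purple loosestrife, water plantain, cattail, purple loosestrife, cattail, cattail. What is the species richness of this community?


Total individuals logged = 6
Distinct species (count of individuals): purple loosestrife (2), water plantain (1), cattail (3)
Species richness = number of distinct species = 3

3


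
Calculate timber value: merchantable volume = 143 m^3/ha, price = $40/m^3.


Value = 143 * 40 = $5720/ha

$5720/ha


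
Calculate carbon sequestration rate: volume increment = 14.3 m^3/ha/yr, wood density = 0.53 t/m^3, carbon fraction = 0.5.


C = 14.3 * 0.53 * 0.5 = 3.7895 ≈ 3.79 t C/ha/yr

3.79 t C/ha/yr


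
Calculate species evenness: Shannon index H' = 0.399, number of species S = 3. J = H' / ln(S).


ln(3) = 1.09861
J = H' / ln(S) = 0.399 / 1.09861 = 0.363186 ≈ 0.3632

0.3632


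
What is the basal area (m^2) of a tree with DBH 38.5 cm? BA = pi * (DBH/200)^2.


D/200 = 38.5/200 = 0.1925 m
(D/200)^2 = 0.1925^2 = 0.03705625
BA = 3.141593 * 0.03705625 = 0.116416 ≈ 0.1164 m^2

0.1164 m^2


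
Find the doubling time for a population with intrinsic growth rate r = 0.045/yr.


td = ln(2) / 0.045 = 0.693147 / 0.045 = 15.4033 ≈ 15.4 years

15.4 years


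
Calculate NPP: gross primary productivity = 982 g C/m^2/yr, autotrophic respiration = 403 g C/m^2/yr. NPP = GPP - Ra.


NPP = GPP - Ra = 982 - 403 = 579 g C/m^2/yr

579 g C/m^2/yr


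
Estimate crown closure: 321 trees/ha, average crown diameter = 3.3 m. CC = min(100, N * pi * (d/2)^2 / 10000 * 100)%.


(d/2)^2 = (3.3/2)^2 = 1.65^2 = 2.7225
Crown area = 3.141593 * 2.7225 = 8.55299 m^2
N * area / 10000 * 100 = 321 * 8.55299 / 10000 * 100 = 27.4551
CC = min(100, 27.4551) = 27.4551 ≈ 27.5%

27.5%


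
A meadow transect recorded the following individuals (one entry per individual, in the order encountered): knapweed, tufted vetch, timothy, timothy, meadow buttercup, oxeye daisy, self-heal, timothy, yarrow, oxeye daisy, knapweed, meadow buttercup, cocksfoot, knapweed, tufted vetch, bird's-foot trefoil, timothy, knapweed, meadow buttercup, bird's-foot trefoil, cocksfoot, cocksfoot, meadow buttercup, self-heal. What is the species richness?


Total individuals logged = 24
Distinct species (count of individuals): knapweed (4), tufted vetch (2), timothy (4), meadow buttercup (4), oxeye daisy (2), self-heal (2), yarrow (1), cocksfoot (3), bird's-foot trefoil (2)
Species richness = number of distinct species = 9

9


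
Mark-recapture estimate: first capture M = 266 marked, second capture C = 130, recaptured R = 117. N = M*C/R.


N = M * C / R = 266 * 130 / 117 = 34580 / 117 = 295.56 ≈ 296

296 individuals


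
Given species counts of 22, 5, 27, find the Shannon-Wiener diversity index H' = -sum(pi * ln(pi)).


Total N = 22 + 5 + 27 = 54
Per-species terms:
  p = 22/54 = 0.407407; ln(p) = -0.897943; p*ln(p) = 0.407407 * (-0.897943) = -0.365828
  p = 5/54 = 0.092593; ln(p) = -2.379542; p*ln(p) = 0.092593 * (-2.379542) = -0.220329
  p = 27/54 = 0.500000; ln(p) = -0.693147; p*ln(p) = 0.500000 * (-0.693147) = -0.346574
sum(p*ln(p)) = (-0.365828) + (-0.220329) + (-0.346574) = -0.932731
H' = -(-0.932731) = 0.932731 ≈ 0.9327

0.9327


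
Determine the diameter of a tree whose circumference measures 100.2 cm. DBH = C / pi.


DBH = C / pi = 100.2 / 3.141593 = 31.8946 ≈ 31.89 cm

31.89 cm


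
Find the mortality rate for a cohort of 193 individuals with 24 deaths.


Mortality rate = 24 / 193 = 0.124352 ≈ 0.1244

0.1244


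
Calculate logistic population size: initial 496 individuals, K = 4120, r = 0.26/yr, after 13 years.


(K - N0)/N0 = (4120 - 496)/496 = 3624/496 = 7.30645
r*t = 0.26 * 13 = 3.38; exp(-3.38) = 0.0340475
7.30645 * 0.0340475 = 0.248766
1 + 0.248766 = 1.24877
N = 4120 / 1.24877 = 3299.25 ≈ 3299

3299


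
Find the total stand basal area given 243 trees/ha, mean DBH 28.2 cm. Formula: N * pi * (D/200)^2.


(D/200)^2 = (28.2/200)^2 = 0.141^2 = 0.019881
Individual BA = 3.141593 * 0.019881 = 0.0624580 m^2
Stand BA = 243 * 0.0624580 = 15.1773 ≈ 15.18 m^2/ha

15.18 m^2/ha


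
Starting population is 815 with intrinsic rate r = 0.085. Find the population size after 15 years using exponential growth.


r*t = 0.085 * 15 = 1.275
exp(1.275) = 3.57870
N = 815 * 3.57870 = 2916.64 ≈ 2917

2917


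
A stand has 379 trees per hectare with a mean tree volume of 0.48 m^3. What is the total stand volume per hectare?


V_stand = 379 * 0.48 = 181.92 ≈ 181.9 m^3/ha

181.9 m^3/ha


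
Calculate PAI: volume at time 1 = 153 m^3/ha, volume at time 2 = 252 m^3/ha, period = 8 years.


PAI = (V2 - V1) / period = (252 - 153) / 8 = 99 / 8 = 12.3750 ≈ 12.38 m^3/ha/yr

12.38 m^3/ha/yr


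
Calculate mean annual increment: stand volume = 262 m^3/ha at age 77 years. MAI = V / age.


MAI = 262 / 77 = 3.4026 ≈ 3.40 m^3/ha/yr

3.40 m^3/ha/yr


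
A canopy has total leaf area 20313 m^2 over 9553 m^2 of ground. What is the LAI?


LAI = 20313 / 9553 = 2.1263 ≈ 2.13

2.13


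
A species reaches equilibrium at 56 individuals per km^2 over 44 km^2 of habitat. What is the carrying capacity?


K = 56 * 44 = 2464 individuals

2464 individuals


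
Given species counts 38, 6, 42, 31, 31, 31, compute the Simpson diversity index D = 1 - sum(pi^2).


Total N = 38 + 6 + 42 + 31 + 31 + 31 = 179
Per-species terms:
  p = 38/179 = 0.212291; p^2 = 0.212291^2 = 0.045067
  p = 6/179 = 0.033520; p^2 = 0.033520^2 = 0.001124
  p = 42/179 = 0.234637; p^2 = 0.234637^2 = 0.055055
  p = 31/179 = 0.173184; p^2 = 0.173184^2 = 0.029993
  p = 31/179 = 0.173184; p^2 = 0.173184^2 = 0.029993
  p = 31/179 = 0.173184; p^2 = 0.173184^2 = 0.029993
sum(p^2) = 0.045067 + 0.001124 + 0.055055 + 0.029993 + 0.029993 + 0.029993 = 0.191225
D = 1 - 0.191225 = 0.808775 ≈ 0.8088

0.8088


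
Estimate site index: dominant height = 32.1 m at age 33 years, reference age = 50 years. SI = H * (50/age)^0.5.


50/33 = 1.51515
(1.51515)^0.5 = 1.23091
SI = 32.1 * 1.23091 = 39.5122 ≈ 39.5 m

39.5 m


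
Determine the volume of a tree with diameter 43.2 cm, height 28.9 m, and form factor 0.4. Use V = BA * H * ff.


(D/200)^2 = (43.2/200)^2 = 0.216^2 = 0.046656
BA = 3.141593 * 0.046656 = 0.146574 m^2
V = 0.146574 * 28.9 * 0.4 = 1.69440 ≈ 1.694 m^3

1.694 m^3


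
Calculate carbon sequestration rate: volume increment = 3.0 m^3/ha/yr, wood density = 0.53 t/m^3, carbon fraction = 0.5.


C = 3.0 * 0.53 * 0.5 = 0.795 ≈ 0.80 t C/ha/yr

0.80 t C/ha/yr


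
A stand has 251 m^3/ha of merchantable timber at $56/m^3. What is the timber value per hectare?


Value = 251 * 56 = $14056/ha

$14056/ha


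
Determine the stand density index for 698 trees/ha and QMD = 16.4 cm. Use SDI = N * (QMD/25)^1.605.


QMD/25 = 16.4/25 = 0.656
(0.656)^1.605 = exp(1.605 * ln(0.656)) = exp(1.605 * (-0.421594)) = exp(-0.676658) = 0.508313
SDI = 698 * 0.508313 = 354.802 ≈ 355

355


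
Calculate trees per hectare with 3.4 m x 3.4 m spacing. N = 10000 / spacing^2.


N = 10000 / 3.4^2 = 10000 / 11.56 = 865.052 ≈ 865 trees/ha

865 trees/ha


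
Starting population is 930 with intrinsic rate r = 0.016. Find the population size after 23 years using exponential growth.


r*t = 0.016 * 23 = 0.368
exp(0.368) = 1.44484
N = 930 * 1.44484 = 1343.70 ≈ 1344

1344


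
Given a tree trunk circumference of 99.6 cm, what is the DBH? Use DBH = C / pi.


DBH = C / pi = 99.6 / 3.141593 = 31.7037 ≈ 31.70 cm

31.70 cm


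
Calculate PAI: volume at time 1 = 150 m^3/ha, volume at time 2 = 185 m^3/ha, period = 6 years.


PAI = (V2 - V1) / period = (185 - 150) / 6 = 35 / 6 = 5.8333 ≈ 5.83 m^3/ha/yr

5.83 m^3/ha/yr


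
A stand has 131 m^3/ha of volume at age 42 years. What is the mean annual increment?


MAI = 131 / 42 = 3.1190 ≈ 3.12 m^3/ha/yr

3.12 m^3/ha/yr


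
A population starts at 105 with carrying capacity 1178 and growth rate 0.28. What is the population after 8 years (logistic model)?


(K - N0)/N0 = (1178 - 105)/105 = 1073/105 = 10.2190
r*t = 0.28 * 8 = 2.24; exp(-2.24) = 0.106459
10.2190 * 0.106459 = 1.08790
1 + 1.08790 = 2.08790
N = 1178 / 2.08790 = 564.203 ≈ 564

564


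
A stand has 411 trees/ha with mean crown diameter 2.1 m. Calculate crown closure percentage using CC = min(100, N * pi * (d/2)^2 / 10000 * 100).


(d/2)^2 = (2.1/2)^2 = 1.05^2 = 1.1025
Crown area = 3.141593 * 1.1025 = 3.46361 m^2
N * area / 10000 * 100 = 411 * 3.46361 / 10000 * 100 = 14.2354
CC = min(100, 14.2354) = 14.2354 ≈ 14.2%

14.2%


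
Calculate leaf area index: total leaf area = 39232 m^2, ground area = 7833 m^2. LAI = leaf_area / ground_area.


LAI = 39232 / 7833 = 5.0086 ≈ 5.01

5.01


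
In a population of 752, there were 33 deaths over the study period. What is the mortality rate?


Mortality rate = 33 / 752 = 0.043883 ≈ 0.0439

0.0439


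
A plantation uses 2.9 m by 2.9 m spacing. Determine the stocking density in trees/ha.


N = 10000 / 2.9^2 = 10000 / 8.41 = 1189.06 ≈ 1189 trees/ha

1189 trees/ha


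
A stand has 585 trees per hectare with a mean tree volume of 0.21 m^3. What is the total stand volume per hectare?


V_stand = 585 * 0.21 = 122.85 ≈ 122.9 m^3/ha

122.9 m^3/ha


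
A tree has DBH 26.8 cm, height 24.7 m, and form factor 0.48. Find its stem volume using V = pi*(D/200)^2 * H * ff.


(D/200)^2 = (26.8/200)^2 = 0.134^2 = 0.017956
BA = 3.141593 * 0.017956 = 0.0564104 m^2
V = 0.0564104 * 24.7 * 0.48 = 0.668802 ≈ 0.669 m^3

0.669 m^3


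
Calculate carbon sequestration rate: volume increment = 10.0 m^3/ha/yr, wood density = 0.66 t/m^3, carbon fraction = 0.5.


C = 10.0 * 0.66 * 0.5 = 3.30 t C/ha/yr

3.30 t C/ha/yr


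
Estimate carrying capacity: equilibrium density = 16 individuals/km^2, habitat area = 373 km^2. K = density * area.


K = 16 * 373 = 5968 individuals

5968 individuals


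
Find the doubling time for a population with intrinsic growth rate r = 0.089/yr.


td = ln(2) / 0.089 = 0.693147 / 0.089 = 7.78817 ≈ 7.8 years

7.8 years


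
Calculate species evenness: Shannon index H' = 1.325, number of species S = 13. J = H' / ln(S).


ln(13) = 2.56495
J = H' / ln(S) = 1.325 / 2.56495 = 0.516579 ≈ 0.5166

0.5166


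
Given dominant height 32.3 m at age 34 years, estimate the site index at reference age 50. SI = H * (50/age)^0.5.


50/34 = 1.47059
(1.47059)^0.5 = 1.21268
SI = 32.3 * 1.21268 = 39.1696 ≈ 39.2 m

39.2 m


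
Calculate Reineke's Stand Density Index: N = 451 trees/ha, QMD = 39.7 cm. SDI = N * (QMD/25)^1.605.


QMD/25 = 39.7/25 = 1.588
(1.588)^1.605 = exp(1.605 * ln(1.588)) = exp(1.605 * 0.462475) = exp(0.742272) = 2.10070
SDI = 451 * 2.10070 = 947.416 ≈ 947

947


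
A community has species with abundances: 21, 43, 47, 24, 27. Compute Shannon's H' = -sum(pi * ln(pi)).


Total N = 21 + 43 + 47 + 24 + 27 = 162
Per-species terms:
  p = 21/162 = 0.129630; ln(p) = -2.043071; p*ln(p) = 0.129630 * (-2.043071) = -0.264843
  p = 43/162 = 0.265432; ln(p) = -1.326397; p*ln(p) = 0.265432 * (-1.326397) = -0.352068
  p = 47/162 = 0.290123; ln(p) = -1.237450; p*ln(p) = 0.290123 * (-1.237450) = -0.359013
  p = 24/162 = 0.148148; ln(p) = -1.909544; p*ln(p) = 0.148148 * (-1.909544) = -0.282895
  p = 27/162 = 0.166667; ln(p) = -1.791757; p*ln(p) = 0.166667 * (-1.791757) = -0.298627
sum(p*ln(p)) = (-0.264843) + (-0.352068) + (-0.359013) + (-0.282895) + (-0.298627) = -1.557446
H' = -(-1.557446) = 1.557446 ≈ 1.5574

1.5574


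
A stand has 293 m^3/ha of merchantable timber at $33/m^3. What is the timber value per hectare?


Value = 293 * 33 = $9669/ha

$9669/ha


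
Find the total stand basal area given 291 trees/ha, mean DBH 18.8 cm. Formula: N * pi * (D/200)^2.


(D/200)^2 = (18.8/200)^2 = 0.094^2 = 0.008836
Individual BA = 3.141593 * 0.008836 = 0.0277591 m^2
Stand BA = 291 * 0.0277591 = 8.07790 ≈ 8.08 m^2/ha

8.08 m^2/ha


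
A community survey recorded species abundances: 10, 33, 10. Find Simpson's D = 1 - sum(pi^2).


Total N = 10 + 33 + 10 = 53
Per-species terms:
  p = 10/53 = 0.188679; p^2 = 0.188679^2 = 0.035600
  p = 33/53 = 0.622642; p^2 = 0.622642^2 = 0.387683
  p = 10/53 = 0.188679; p^2 = 0.188679^2 = 0.035600
sum(p^2) = 0.035600 + 0.387683 + 0.035600 = 0.458883
D = 1 - 0.458883 = 0.541117 ≈ 0.5411

0.5411


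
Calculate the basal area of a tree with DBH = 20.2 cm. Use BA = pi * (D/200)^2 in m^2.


D/200 = 20.2/200 = 0.101 m
(D/200)^2 = 0.101^2 = 0.010201
BA = 3.141593 * 0.010201 = 0.0320474 ≈ 0.0320 m^2

0.0320 m^2


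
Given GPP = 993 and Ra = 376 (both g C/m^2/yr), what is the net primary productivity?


NPP = GPP - Ra = 993 - 376 = 617 g C/m^2/yr

617 g C/m^2/yr


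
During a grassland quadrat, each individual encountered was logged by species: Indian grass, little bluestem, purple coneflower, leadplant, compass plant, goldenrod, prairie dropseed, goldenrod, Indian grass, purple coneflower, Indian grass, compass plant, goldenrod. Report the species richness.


Total individuals logged = 13
Distinct species (count of individuals): Indian grass (3), little bluestem (1), purple coneflower (2), leadplant (1), compass plant (2), goldenrod (3), prairie dropseed (1)
Species richness = number of distinct species = 7

7


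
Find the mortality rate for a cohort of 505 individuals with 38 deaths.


Mortality rate = 38 / 505 = 0.075248 ≈ 0.0752

0.0752


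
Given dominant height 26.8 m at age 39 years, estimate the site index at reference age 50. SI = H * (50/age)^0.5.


50/39 = 1.28205
(1.28205)^0.5 = 1.13228
SI = 26.8 * 1.13228 = 30.3451 ≈ 30.3 m

30.3 m


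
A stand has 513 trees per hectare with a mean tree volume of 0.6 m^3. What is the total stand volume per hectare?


V_stand = 513 * 0.6 = 307.8 m^3/ha

307.8 m^3/ha


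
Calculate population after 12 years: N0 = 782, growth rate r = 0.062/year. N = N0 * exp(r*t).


r*t = 0.062 * 12 = 0.744
exp(0.744) = 2.10434
N = 782 * 2.10434 = 1645.59 ≈ 1646

1646


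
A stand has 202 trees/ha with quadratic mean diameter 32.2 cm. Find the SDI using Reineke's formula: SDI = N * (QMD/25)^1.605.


QMD/25 = 32.2/25 = 1.288
(1.288)^1.605 = exp(1.605 * ln(1.288)) = exp(1.605 * 0.253091) = exp(0.406211) = 1.50112
SDI = 202 * 1.50112 = 303.226 ≈ 303

303


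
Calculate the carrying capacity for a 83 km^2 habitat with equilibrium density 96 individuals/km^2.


K = 96 * 83 = 7968 individuals

7968 individuals


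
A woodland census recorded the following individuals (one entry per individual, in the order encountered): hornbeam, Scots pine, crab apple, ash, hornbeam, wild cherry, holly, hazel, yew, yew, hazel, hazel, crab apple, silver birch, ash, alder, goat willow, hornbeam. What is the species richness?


Total individuals logged = 18
Distinct species (count of individuals): hornbeam (3), Scots pine (1), crab apple (2), ash (2), wild cherry (1), holly (1), hazel (3), yew (2), silver birch (1), alder (1), goat willow (1)
Species richness = number of distinct species = 11

11


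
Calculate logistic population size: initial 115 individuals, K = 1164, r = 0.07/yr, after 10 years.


(K - N0)/N0 = (1164 - 115)/115 = 1049/115 = 9.12174
r*t = 0.07 * 10 = 0.7; exp(-0.7) = 0.496585
9.12174 * 0.496585 = 4.52972
1 + 4.52972 = 5.52972
N = 1164 / 5.52972 = 210.499 ≈ 210

210


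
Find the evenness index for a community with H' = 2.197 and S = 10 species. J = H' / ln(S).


ln(10) = 2.30259
J = H' / ln(S) = 2.197 / 2.30259 = 0.954143 ≈ 0.9541

0.9541


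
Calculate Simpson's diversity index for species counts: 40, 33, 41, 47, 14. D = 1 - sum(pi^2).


Total N = 40 + 33 + 41 + 47 + 14 = 175
Per-species terms:
  p = 40/175 = 0.228571; p^2 = 0.228571^2 = 0.052245
  p = 33/175 = 0.188571; p^2 = 0.188571^2 = 0.035559
  p = 41/175 = 0.234286; p^2 = 0.234286^2 = 0.054890
  p = 47/175 = 0.268571; p^2 = 0.268571^2 = 0.072130
  p = 14/175 = 0.080000; p^2 = 0.080000^2 = 0.006400
sum(p^2) = 0.052245 + 0.035559 + 0.054890 + 0.072130 + 0.006400 = 0.221224
D = 1 - 0.221224 = 0.778776 ≈ 0.7788

0.7788


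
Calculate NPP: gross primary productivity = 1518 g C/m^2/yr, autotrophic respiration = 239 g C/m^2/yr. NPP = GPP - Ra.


NPP = GPP - Ra = 1518 - 239 = 1279 g C/m^2/yr

1279 g C/m^2/yr


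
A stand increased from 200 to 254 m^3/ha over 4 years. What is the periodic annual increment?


PAI = (V2 - V1) / period = (254 - 200) / 4 = 54 / 4 = 13.50 m^3/ha/yr

13.50 m^3/ha/yr


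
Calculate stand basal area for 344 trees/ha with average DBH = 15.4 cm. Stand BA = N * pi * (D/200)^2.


(D/200)^2 = (15.4/200)^2 = 0.077^2 = 0.005929
Individual BA = 3.141593 * 0.005929 = 0.0186265 m^2
Stand BA = 344 * 0.0186265 = 6.40752 ≈ 6.41 m^2/ha

6.41 m^2/ha


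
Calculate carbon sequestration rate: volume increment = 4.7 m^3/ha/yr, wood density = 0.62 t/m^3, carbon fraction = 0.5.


C = 4.7 * 0.62 * 0.5 = 1.457 ≈ 1.46 t C/ha/yr

1.46 t C/ha/yr


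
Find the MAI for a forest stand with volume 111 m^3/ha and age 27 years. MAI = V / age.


MAI = 111 / 27 = 4.1111 ≈ 4.11 m^3/ha/yr

4.11 m^3/ha/yr


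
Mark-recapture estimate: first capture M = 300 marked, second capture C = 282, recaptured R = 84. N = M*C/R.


N = M * C / R = 300 * 282 / 84 = 84600 / 84 = 1007.14 ≈ 1007

1007 individuals


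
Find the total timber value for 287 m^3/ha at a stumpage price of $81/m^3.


Value = 287 * 81 = $23247/ha

$23247/ha


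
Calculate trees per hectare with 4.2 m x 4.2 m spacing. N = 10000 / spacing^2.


N = 10000 / 4.2^2 = 10000 / 17.64 = 566.893 ≈ 567 trees/ha

567 trees/ha


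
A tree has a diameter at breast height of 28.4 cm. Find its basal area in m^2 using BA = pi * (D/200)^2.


D/200 = 28.4/200 = 0.142 m
(D/200)^2 = 0.142^2 = 0.020164
BA = 3.141593 * 0.020164 = 0.0633471 ≈ 0.0633 m^2

0.0633 m^2


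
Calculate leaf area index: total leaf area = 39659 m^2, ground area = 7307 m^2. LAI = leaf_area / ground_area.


LAI = 39659 / 7307 = 5.4275 ≈ 5.43

5.43


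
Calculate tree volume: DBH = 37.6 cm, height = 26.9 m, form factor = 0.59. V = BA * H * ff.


(D/200)^2 = (37.6/200)^2 = 0.188^2 = 0.035344
BA = 3.141593 * 0.035344 = 0.111036 m^2
V = 0.111036 * 26.9 * 0.59 = 1.76225 ≈ 1.762 m^3

1.762 m^3


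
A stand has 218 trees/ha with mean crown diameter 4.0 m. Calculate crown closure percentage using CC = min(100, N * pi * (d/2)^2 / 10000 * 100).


(d/2)^2 = (4.0/2)^2 = 2^2 = 4
Crown area = 3.141593 * 4 = 12.5664 m^2
N * area / 10000 * 100 = 218 * 12.5664 / 10000 * 100 = 27.3948
CC = min(100, 27.3948) = 27.3948 ≈ 27.4%

27.4%


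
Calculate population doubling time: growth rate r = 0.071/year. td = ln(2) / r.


td = ln(2) / 0.071 = 0.693147 / 0.071 = 9.76263 ≈ 9.8 years

9.8 years


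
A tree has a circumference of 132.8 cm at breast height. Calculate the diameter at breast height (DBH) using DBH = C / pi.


DBH = C / pi = 132.8 / 3.141593 = 42.2715 ≈ 42.27 cm

42.27 cm


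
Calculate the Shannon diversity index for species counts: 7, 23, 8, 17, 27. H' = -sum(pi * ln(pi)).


Total N = 7 + 23 + 8 + 17 + 27 = 82
Per-species terms:
  p = 7/82 = 0.085366; ln(p) = -2.460807; p*ln(p) = 0.085366 * (-2.460807) = -0.210069
  p = 23/82 = 0.280488; ln(p) = -1.271224; p*ln(p) = 0.280488 * (-1.271224) = -0.356563
  p = 8/82 = 0.097561; ln(p) = -2.327277; p*ln(p) = 0.097561 * (-2.327277) = -0.227051
  p = 17/82 = 0.207317; ln(p) = -1.573506; p*ln(p) = 0.207317 * (-1.573506) = -0.326215
  p = 27/82 = 0.329268; ln(p) = -1.110883; p*ln(p) = 0.329268 * (-1.110883) = -0.365778
sum(p*ln(p)) = (-0.210069) + (-0.356563) + (-0.227051) + (-0.326215) + (-0.365778) = -1.485676
H' = -(-1.485676) = 1.485676 ≈ 1.4857

1.4857


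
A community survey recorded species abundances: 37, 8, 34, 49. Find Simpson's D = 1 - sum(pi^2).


Total N = 37 + 8 + 34 + 49 = 128
Per-species terms:
  p = 37/128 = 0.289063; p^2 = 0.289063^2 = 0.083557
  p = 8/128 = 0.062500; p^2 = 0.062500^2 = 0.003906
  p = 34/128 = 0.265625; p^2 = 0.265625^2 = 0.070557
  p = 49/128 = 0.382813; p^2 = 0.382813^2 = 0.146546
sum(p^2) = 0.083557 + 0.003906 + 0.070557 + 0.146546 = 0.304566
D = 1 - 0.304566 = 0.695434 ≈ 0.6954

0.6954


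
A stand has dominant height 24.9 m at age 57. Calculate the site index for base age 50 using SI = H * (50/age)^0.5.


50/57 = 0.877193
(0.877193)^0.5 = 0.936586
SI = 24.9 * 0.936586 = 23.3210 ≈ 23.3 m

23.3 m


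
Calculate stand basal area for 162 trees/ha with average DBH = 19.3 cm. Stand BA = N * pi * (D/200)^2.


(D/200)^2 = (19.3/200)^2 = 0.0965^2 = 0.00931225
Individual BA = 3.141593 * 0.00931225 = 0.0292553 m^2
Stand BA = 162 * 0.0292553 = 4.73936 ≈ 4.74 m^2/ha

4.74 m^2/ha


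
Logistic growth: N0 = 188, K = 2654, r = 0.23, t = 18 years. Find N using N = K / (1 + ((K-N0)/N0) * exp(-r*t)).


(K - N0)/N0 = (2654 - 188)/188 = 2466/188 = 13.1170
r*t = 0.23 * 18 = 4.14; exp(-4.14) = 0.0159229
13.1170 * 0.0159229 = 0.208861
1 + 0.208861 = 1.20886
N = 2654 / 1.20886 = 2195.46 ≈ 2195

2195


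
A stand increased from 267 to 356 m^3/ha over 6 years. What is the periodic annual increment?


PAI = (V2 - V1) / period = (356 - 267) / 6 = 89 / 6 = 14.8333 ≈ 14.83 m^3/ha/yr

14.83 m^3/ha/yr


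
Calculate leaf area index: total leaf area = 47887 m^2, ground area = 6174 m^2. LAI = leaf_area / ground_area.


LAI = 47887 / 6174 = 7.7562 ≈ 7.76

7.76


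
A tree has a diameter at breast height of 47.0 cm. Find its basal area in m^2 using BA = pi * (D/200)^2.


D/200 = 47.0/200 = 0.235 m
(D/200)^2 = 0.235^2 = 0.055225
BA = 3.141593 * 0.055225 = 0.173494 ≈ 0.1735 m^2

0.1735 m^2


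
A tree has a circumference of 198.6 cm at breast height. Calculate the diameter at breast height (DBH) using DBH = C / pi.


DBH = C / pi = 198.6 / 3.141593 = 63.2163 ≈ 63.22 cm

63.22 cm


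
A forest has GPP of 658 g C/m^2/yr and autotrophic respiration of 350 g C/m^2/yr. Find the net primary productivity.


NPP = GPP - Ra = 658 - 350 = 308 g C/m^2/yr

308 g C/m^2/yr


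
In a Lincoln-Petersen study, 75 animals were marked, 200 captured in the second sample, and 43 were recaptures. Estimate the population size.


N = M * C / R = 75 * 200 / 43 = 15000 / 43 = 348.84 ≈ 349

349 individuals


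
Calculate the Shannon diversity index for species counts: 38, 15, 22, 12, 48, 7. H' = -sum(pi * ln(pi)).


Total N = 38 + 15 + 22 + 12 + 48 + 7 = 142
Per-species terms:
  p = 38/142 = 0.267606; ln(p) = -1.318240; p*ln(p) = 0.267606 * (-1.318240) = -0.352769
  p = 15/142 = 0.105634; ln(p) = -2.247775; p*ln(p) = 0.105634 * (-2.247775) = -0.237441
  p = 22/142 = 0.154930; ln(p) = -1.864782; p*ln(p) = 0.154930 * (-1.864782) = -0.288911
  p = 12/142 = 0.084507; ln(p) = -2.470921; p*ln(p) = 0.084507 * (-2.470921) = -0.208810
  p = 48/142 = 0.338028; ln(p) = -1.084627; p*ln(p) = 0.338028 * (-1.084627) = -0.366634
  p = 7/142 = 0.049296; ln(p) = -3.009912; p*ln(p) = 0.049296 * (-3.009912) = -0.148377
sum(p*ln(p)) = (-0.352769) + (-0.237441) + (-0.288911) + (-0.208810) + (-0.366634) + (-0.148377) = -1.602942
H' = -(-1.602942) = 1.602942 ≈ 1.6029

1.6029


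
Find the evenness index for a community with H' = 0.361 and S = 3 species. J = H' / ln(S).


ln(3) = 1.09861
J = H' / ln(S) = 0.361 / 1.09861 = 0.328597 ≈ 0.3286

0.3286


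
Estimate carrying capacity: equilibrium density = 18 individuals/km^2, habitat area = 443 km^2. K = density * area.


K = 18 * 443 = 7974 individuals

7974 individuals


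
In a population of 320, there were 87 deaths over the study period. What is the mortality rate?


Mortality rate = 87 / 320 = 0.271875 ≈ 0.2719

0.2719


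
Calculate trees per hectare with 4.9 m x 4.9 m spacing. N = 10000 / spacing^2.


N = 10000 / 4.9^2 = 10000 / 24.01 = 416.493 ≈ 416 trees/ha

416 trees/ha


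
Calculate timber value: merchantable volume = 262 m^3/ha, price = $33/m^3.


Value = 262 * 33 = $8646/ha

$8646/ha


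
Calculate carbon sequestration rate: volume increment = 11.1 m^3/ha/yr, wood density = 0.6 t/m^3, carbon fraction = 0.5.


C = 11.1 * 0.6 * 0.5 = 3.33 t C/ha/yr

3.33 t C/ha/yr


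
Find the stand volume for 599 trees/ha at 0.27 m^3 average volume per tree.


V_stand = 599 * 0.27 = 161.73 ≈ 161.7 m^3/ha

161.7 m^3/ha


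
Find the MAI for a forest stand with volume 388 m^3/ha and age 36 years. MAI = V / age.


MAI = 388 / 36 = 10.7778 ≈ 10.78 m^3/ha/yr

10.78 m^3/ha/yr


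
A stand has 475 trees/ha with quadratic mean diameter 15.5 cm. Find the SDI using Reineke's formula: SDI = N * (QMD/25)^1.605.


QMD/25 = 15.5/25 = 0.62
(0.62)^1.605 = exp(1.605 * ln(0.62)) = exp(1.605 * (-0.478036)) = exp(-0.767248) = 0.464289
SDI = 475 * 0.464289 = 220.537 ≈ 221

221


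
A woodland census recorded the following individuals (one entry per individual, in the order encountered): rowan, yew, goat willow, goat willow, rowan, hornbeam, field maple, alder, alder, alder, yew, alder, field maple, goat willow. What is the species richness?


Total individuals logged = 14
Distinct species (count of individuals): rowan (2), yew (2), goat willow (3), hornbeam (1), field maple (2), alder (4)
Species richness = number of distinct species = 6

6


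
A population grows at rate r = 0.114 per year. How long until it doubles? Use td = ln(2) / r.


td = ln(2) / 0.114 = 0.693147 / 0.114 = 6.08024 ≈ 6.1 years

6.1 years


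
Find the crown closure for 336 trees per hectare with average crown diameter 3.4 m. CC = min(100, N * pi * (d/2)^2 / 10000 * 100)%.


(d/2)^2 = (3.4/2)^2 = 1.7^2 = 2.89
Crown area = 3.141593 * 2.89 = 9.07920 m^2
N * area / 10000 * 100 = 336 * 9.07920 / 10000 * 100 = 30.5061
CC = min(100, 30.5061) = 30.5061 ≈ 30.5%

30.5%


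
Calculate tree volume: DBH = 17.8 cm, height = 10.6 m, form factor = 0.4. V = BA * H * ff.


(D/200)^2 = (17.8/200)^2 = 0.089^2 = 0.007921
BA = 3.141593 * 0.007921 = 0.0248846 m^2
V = 0.0248846 * 10.6 * 0.4 = 0.105511 ≈ 0.106 m^3

0.106 m^3


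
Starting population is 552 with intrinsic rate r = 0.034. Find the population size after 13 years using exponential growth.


r*t = 0.034 * 13 = 0.442
exp(0.442) = 1.55582
N = 552 * 1.55582 = 858.813 ≈ 859

859


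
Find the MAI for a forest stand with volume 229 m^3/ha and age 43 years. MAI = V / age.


MAI = 229 / 43 = 5.3256 ≈ 5.33 m^3/ha/yr

5.33 m^3/ha/yr


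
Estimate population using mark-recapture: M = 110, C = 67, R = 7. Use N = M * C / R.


N = M * C / R = 110 * 67 / 7 = 7370 / 7 = 1052.86 ≈ 1053

1053 individuals


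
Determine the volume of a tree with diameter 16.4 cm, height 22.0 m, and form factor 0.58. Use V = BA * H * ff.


(D/200)^2 = (16.4/200)^2 = 0.082^2 = 0.006724
BA = 3.141593 * 0.006724 = 0.0211241 m^2
V = 0.0211241 * 22.0 * 0.58 = 0.269544 ≈ 0.270 m^3

0.270 m^3


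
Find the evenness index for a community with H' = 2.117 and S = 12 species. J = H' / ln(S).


ln(12) = 2.48491
J = H' / ln(S) = 2.117 / 2.48491 = 0.851942 ≈ 0.8519

0.8519


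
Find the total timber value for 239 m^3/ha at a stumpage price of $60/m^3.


Value = 239 * 60 = $14340/ha

$14340/ha


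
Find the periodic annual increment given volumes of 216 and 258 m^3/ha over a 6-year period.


PAI = (V2 - V1) / period = (258 - 216) / 6 = 42 / 6 = 7.00 m^3/ha/yr

7.00 m^3/ha/yr


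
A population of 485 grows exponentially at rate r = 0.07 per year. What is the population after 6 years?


r*t = 0.07 * 6 = 0.42
exp(0.42) = 1.52196
N = 485 * 1.52196 = 738.151 ≈ 738

738


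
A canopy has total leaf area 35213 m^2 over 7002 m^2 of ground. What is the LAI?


LAI = 35213 / 7002 = 5.0290 ≈ 5.03

5.03


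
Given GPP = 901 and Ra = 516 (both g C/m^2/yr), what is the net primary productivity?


NPP = GPP - Ra = 901 - 516 = 385 g C/m^2/yr

385 g C/m^2/yr


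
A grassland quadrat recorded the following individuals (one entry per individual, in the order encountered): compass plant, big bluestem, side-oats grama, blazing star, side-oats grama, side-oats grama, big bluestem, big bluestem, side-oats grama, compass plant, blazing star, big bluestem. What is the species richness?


Total individuals logged = 12
Distinct species (count of individuals): compass plant (2), big bluestem (4), side-oats grama (4), blazing star (2)
Species richness = number of distinct species = 4

4


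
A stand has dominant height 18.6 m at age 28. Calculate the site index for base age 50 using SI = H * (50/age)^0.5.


50/28 = 1.78571
(1.78571)^0.5 = 1.33630
SI = 18.6 * 1.33630 = 24.8552 ≈ 24.9 m

24.9 m


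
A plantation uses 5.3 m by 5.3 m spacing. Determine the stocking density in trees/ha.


N = 10000 / 5.3^2 = 10000 / 28.09 = 355.999 ≈ 356 trees/ha

356 trees/ha


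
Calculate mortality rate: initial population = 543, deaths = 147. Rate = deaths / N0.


Mortality rate = 147 / 543 = 0.270718 ≈ 0.2707

0.2707


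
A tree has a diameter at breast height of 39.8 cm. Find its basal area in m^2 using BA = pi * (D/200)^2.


D/200 = 39.8/200 = 0.199 m
(D/200)^2 = 0.199^2 = 0.039601
BA = 3.141593 * 0.039601 = 0.124410 ≈ 0.1244 m^2

0.1244 m^2


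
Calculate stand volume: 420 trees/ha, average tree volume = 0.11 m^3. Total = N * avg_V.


V_stand = 420 * 0.11 = 46.2 m^3/ha

46.2 m^3/ha


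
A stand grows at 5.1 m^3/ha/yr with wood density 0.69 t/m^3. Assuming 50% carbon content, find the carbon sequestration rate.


C = 5.1 * 0.69 * 0.5 = 1.7595 ≈ 1.76 t C/ha/yr

1.76 t C/ha/yr


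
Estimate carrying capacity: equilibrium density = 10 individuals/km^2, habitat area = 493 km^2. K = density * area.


K = 10 * 493 = 4930 individuals

4930 individuals


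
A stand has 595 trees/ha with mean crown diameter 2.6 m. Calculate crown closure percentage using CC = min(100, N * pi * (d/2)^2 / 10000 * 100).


(d/2)^2 = (2.6/2)^2 = 1.3^2 = 1.69
Crown area = 3.141593 * 1.69 = 5.30929 m^2
N * area / 10000 * 100 = 595 * 5.30929 / 10000 * 100 = 31.5903
CC = min(100, 31.5903) = 31.5903 ≈ 31.6%

31.6%


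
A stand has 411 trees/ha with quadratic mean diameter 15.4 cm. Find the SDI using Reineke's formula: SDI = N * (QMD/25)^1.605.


QMD/25 = 15.4/25 = 0.616
(0.616)^1.605 = exp(1.605 * ln(0.616)) = exp(1.605 * (-0.484508)) = exp(-0.777635) = 0.459491
SDI = 411 * 0.459491 = 188.851 ≈ 189

189


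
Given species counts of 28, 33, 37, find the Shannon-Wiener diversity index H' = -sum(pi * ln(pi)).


Total N = 28 + 33 + 37 = 98
Per-species terms:
  p = 28/98 = 0.285714; ln(p) = -1.252764; p*ln(p) = 0.285714 * (-1.252764) = -0.357932
  p = 33/98 = 0.336735; ln(p) = -1.088459; p*ln(p) = 0.336735 * (-1.088459) = -0.366522
  p = 37/98 = 0.377551; ln(p) = -0.974050; p*ln(p) = 0.377551 * (-0.974050) = -0.367754
sum(p*ln(p)) = (-0.357932) + (-0.366522) + (-0.367754) = -1.092208
H' = -(-1.092208) = 1.092208 ≈ 1.0922

1.0922


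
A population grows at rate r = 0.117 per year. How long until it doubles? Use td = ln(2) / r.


td = ln(2) / 0.117 = 0.693147 / 0.117 = 5.92433 ≈ 5.9 years

5.9 years


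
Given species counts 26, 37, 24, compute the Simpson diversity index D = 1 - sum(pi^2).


Total N = 26 + 37 + 24 = 87
Per-species terms:
  p = 26/87 = 0.298851; p^2 = 0.298851^2 = 0.089312
  p = 37/87 = 0.425287; p^2 = 0.425287^2 = 0.180869
  p = 24/87 = 0.275862; p^2 = 0.275862^2 = 0.076100
sum(p^2) = 0.089312 + 0.180869 + 0.076100 = 0.346281
D = 1 - 0.346281 = 0.653719 ≈ 0.6537

0.6537


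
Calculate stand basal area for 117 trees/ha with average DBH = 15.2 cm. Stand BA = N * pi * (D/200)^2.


(D/200)^2 = (15.2/200)^2 = 0.076^2 = 0.005776
Individual BA = 3.141593 * 0.005776 = 0.0181458 m^2
Stand BA = 117 * 0.0181458 = 2.12306 ≈ 2.12 m^2/ha

2.12 m^2/ha


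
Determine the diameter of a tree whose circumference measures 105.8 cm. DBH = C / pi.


DBH = C / pi = 105.8 / 3.141593 = 33.6772 ≈ 33.68 cm

33.68 cm


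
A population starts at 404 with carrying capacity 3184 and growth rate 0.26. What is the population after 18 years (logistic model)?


(K - N0)/N0 = (3184 - 404)/404 = 2780/404 = 6.88119
r*t = 0.26 * 18 = 4.68; exp(-4.68) = 0.00927901
6.88119 * 0.00927901 = 0.0638506
1 + 0.0638506 = 1.06385
N = 3184 / 1.06385 = 2992.90 ≈ 2993

2993


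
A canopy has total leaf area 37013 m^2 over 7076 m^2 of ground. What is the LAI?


LAI = 37013 / 7076 = 5.2308 ≈ 5.23

5.23


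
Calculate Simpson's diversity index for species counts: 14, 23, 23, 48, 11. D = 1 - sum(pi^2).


Total N = 14 + 23 + 23 + 48 + 11 = 119
Per-species terms:
  p = 14/119 = 0.117647; p^2 = 0.117647^2 = 0.013841
  p = 23/119 = 0.193277; p^2 = 0.193277^2 = 0.037356
  p = 23/119 = 0.193277; p^2 = 0.193277^2 = 0.037356
  p = 48/119 = 0.403361; p^2 = 0.403361^2 = 0.162700
  p = 11/119 = 0.092437; p^2 = 0.092437^2 = 0.008545
sum(p^2) = 0.013841 + 0.037356 + 0.037356 + 0.162700 + 0.008545 = 0.259798
D = 1 - 0.259798 = 0.740202 ≈ 0.7402

0.7402


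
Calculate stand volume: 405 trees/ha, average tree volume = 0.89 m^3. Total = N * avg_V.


V_stand = 405 * 0.89 = 360.45 ≈ 360.5 m^3/ha

360.5 m^3/ha


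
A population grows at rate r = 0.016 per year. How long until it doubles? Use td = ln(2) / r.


td = ln(2) / 0.016 = 0.693147 / 0.016 = 43.3217 ≈ 43.3 years

43.3 years


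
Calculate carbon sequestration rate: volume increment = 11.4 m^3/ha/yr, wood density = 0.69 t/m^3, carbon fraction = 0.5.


C = 11.4 * 0.69 * 0.5 = 3.933 ≈ 3.93 t C/ha/yr

3.93 t C/ha/yr


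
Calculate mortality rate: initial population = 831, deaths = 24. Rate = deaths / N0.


Mortality rate = 24 / 831 = 0.028881 ≈ 0.0289

0.0289


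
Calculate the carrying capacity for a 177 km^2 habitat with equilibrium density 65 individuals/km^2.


K = 65 * 177 = 11505 individuals

11505 individuals


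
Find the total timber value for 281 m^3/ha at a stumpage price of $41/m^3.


Value = 281 * 41 = $11521/ha

$11521/ha


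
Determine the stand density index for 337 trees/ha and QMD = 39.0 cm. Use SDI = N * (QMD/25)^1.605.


QMD/25 = 39.0/25 = 1.56
(1.56)^1.605 = exp(1.605 * ln(1.56)) = exp(1.605 * 0.444686) = exp(0.713721) = 2.04157
SDI = 337 * 2.04157 = 688.009 ≈ 688

688


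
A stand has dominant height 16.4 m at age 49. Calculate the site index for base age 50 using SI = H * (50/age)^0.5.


50/49 = 1.02041
(1.02041)^0.5 = 1.01015
SI = 16.4 * 1.01015 = 16.5665 ≈ 16.6 m

16.6 m


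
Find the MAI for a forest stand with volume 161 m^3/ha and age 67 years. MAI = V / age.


MAI = 161 / 67 = 2.4030 ≈ 2.40 m^3/ha/yr

2.40 m^3/ha/yr


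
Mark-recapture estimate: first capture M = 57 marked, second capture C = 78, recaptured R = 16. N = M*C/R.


N = M * C / R = 57 * 78 / 16 = 4446 / 16 = 277.88 ≈ 278

278 individuals


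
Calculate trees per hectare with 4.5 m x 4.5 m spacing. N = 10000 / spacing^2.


N = 10000 / 4.5^2 = 10000 / 20.25 = 493.827 ≈ 494 trees/ha

494 trees/ha


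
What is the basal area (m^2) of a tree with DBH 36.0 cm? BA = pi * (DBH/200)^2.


D/200 = 36.0/200 = 0.18 m
(D/200)^2 = 0.18^2 = 0.0324
BA = 3.141593 * 0.0324 = 0.101788 ≈ 0.1018 m^2

0.1018 m^2


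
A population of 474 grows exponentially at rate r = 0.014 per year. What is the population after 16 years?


r*t = 0.014 * 16 = 0.224
exp(0.224) = 1.25107
N = 474 * 1.25107 = 593.007 ≈ 593

593


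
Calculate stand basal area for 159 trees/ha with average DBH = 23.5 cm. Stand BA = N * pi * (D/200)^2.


(D/200)^2 = (23.5/200)^2 = 0.1175^2 = 0.01380625
Individual BA = 3.141593 * 0.01380625 = 0.0433736 m^2
Stand BA = 159 * 0.0433736 = 6.89640 ≈ 6.90 m^2/ha

6.90 m^2/ha


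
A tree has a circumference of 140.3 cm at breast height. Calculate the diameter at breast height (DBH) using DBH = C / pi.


DBH = C / pi = 140.3 / 3.141593 = 44.6589 ≈ 44.66 cm

44.66 cm


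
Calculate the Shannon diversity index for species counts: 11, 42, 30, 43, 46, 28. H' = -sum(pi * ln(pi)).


Total N = 11 + 42 + 30 + 43 + 46 + 28 = 200
Per-species terms:
  p = 11/200 = 0.055000; ln(p) = -2.900422; p*ln(p) = 0.055000 * (-2.900422) = -0.159523
  p = 42/200 = 0.210000; ln(p) = -1.560648; p*ln(p) = 0.210000 * (-1.560648) = -0.327736
  p = 30/200 = 0.150000; ln(p) = -1.897120; p*ln(p) = 0.150000 * (-1.897120) = -0.284568
  p = 43/200 = 0.215000; ln(p) = -1.537117; p*ln(p) = 0.215000 * (-1.537117) = -0.330480
  p = 46/200 = 0.230000; ln(p) = -1.469676; p*ln(p) = 0.230000 * (-1.469676) = -0.338025
  p = 28/200 = 0.140000; ln(p) = -1.966113; p*ln(p) = 0.140000 * (-1.966113) = -0.275256
sum(p*ln(p)) = (-0.159523) + (-0.327736) + (-0.284568) + (-0.330480) + (-0.338025) + (-0.275256) = -1.715588
H' = -(-1.715588) = 1.715588 ≈ 1.7156

1.7156
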